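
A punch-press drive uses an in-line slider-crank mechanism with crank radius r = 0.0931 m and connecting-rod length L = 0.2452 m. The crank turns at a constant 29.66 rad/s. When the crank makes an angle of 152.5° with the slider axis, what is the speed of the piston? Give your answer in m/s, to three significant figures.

0.839

ω = 29.66 rad/s
For an in-line slider-crank, x = r cosθ + √(L² − r² sin²θ), so v = −rω sinθ·[1 + r cosθ/√(L² − r² sin²θ)].
With r = 0.0931 m, L = 0.2452 m, θ = 152.5°: √(L² − r² sin²θ) = 0.2414 m.
v = −0.0931·29.66·0.46175·[1 + 0.0931·-0.88701/0.2414] = -0.83887 m/s.
|v| = 0.83887 m/s.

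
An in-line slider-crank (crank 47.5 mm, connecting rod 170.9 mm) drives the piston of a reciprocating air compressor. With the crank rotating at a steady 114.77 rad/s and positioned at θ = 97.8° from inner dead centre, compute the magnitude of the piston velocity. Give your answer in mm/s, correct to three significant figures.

ω = 114.8 rad/s
For an in-line slider-crank, x = r cosθ + √(L² − r² sin²θ), so v = −rω sinθ·[1 + r cosθ/√(L² − r² sin²θ)].
With r = 0.0475 m, L = 0.1709 m, θ = 97.8°: √(L² − r² sin²θ) = 0.16429 m.
v = −0.0475·114.8·0.99075·[1 + 0.0475·-0.13572/0.16429] = -5.1892 m/s.
|v| = 5.1892 m/s = 5189.2 mm/s.

5190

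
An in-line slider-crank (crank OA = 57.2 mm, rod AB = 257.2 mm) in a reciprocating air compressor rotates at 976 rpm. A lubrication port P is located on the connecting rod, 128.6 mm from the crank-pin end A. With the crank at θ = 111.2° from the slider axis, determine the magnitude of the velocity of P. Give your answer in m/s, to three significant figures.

ω = 102.2 rad/s.  Crank-pin speed |V_A| = rω = 5.8462 m/s, perpendicular to OA.
Rod angle: sinφ = −(r/L) sinθ ⇒ φ = -11.967°; ω_rod = −rω cosθ/√(L²−r²sin²θ) = +8.4024 rad/s.
V_P = V_A + ω_rod × AP, with AP = 0.1286 m along the rod.
Components: V_Px = −rω sinθ − a·ω_rod·sinφ = -5.2265 m/s;  V_Py = rω cosθ + a·ω_rod·cosφ = -1.0571 m/s.
|V_P| = √(V_Px² + V_Py²) = 5.3323 m/s.

5.33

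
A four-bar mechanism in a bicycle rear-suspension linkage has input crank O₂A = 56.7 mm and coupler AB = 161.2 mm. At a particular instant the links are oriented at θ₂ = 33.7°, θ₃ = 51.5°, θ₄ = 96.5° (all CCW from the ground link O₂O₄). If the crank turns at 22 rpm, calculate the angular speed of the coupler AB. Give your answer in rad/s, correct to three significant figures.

ω₂ = 2.304 rad/s (from 22 rpm).
Differentiating the loop-closure r₂e^{iθ₂}+r₃e^{iθ₃}=r₁+r₄e^{iθ₄} gives r₂ω₂e^{iθ₂}+r₃ω₃e^{iθ₃}=r₄ω₄e^{iθ₄}.
Eliminating the other unknown: ω₃ = r₂ω₂ sin(θ₄−θ₂) / [r₃ sin(θ₃−θ₄)].
Numerator sine = +0.88942; denominator sine = -0.70711.
Result = 0.0567·2.304·(+0.88942) / (0.1612·(-0.70711)) = -1.0193 rad/s; magnitude 1.0193 rad/s.

1.02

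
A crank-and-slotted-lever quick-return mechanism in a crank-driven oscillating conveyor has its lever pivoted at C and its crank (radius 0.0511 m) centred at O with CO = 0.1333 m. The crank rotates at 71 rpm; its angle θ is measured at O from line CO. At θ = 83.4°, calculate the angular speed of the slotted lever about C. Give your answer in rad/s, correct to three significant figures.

ω = 7.435 rad/s (from 71 rpm).
Crank pin A relative to C: A = (d + r cosθ, r sinθ); lever angle φ = atan2(r sinθ, d + r cosθ).
Differentiating tanφ: φ̇ = rω(d cosθ + r)/(d² + r² + 2dr cosθ).
d² + r² + 2dr cosθ = |CA|² = 0.0219459 m²;  d cosθ + r = +0.066421 m.
|ω_lever| = |0.0511·7.435·+0.066421| / 0.0219459 = 1.1499 rad/s.

1.15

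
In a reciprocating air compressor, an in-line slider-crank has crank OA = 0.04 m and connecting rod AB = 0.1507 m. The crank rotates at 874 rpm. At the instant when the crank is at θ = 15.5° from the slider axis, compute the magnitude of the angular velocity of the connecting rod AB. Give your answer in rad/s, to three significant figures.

ω = 91.53 rad/s (converted from 874 rpm).
The rod makes angle φ with the slider axis where L sinφ = r sinθ; differentiating, L cosφ·φ̇ = r ω cosθ.
L cosφ = √(L² − r² sin²θ) = 0.15032 m.
|ω_rod| = r ω |cosθ| / √(L² − r² sin²θ) = 0.04·91.53·0.96363/0.15032 = 23.469 rad/s.

23.5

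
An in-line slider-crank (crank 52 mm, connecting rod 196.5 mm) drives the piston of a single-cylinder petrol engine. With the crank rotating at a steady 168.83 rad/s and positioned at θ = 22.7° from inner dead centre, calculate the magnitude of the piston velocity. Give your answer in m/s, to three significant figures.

4.22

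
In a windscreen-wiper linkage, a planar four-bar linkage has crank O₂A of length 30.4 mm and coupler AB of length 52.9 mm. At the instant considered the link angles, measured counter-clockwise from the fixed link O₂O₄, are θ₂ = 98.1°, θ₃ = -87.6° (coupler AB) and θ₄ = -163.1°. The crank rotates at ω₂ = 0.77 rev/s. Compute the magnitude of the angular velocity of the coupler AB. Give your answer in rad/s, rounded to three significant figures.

ω₂ = 4.838 rad/s (from 0.77 rev/s).
Differentiating the loop-closure r₂e^{iθ₂}+r₃e^{iθ₃}=r₁+r₄e^{iθ₄} gives r₂ω₂e^{iθ₂}+r₃ω₃e^{iθ₃}=r₄ω₄e^{iθ₄}.
Eliminating the other unknown: ω₃ = r₂ω₂ sin(θ₄−θ₂) / [r₃ sin(θ₃−θ₄)].
Numerator sine = +0.98823; denominator sine = +0.96815.
Result = 0.0304·4.838·(+0.98823) / (0.0529·(+0.96815)) = +2.8379 rad/s; magnitude 2.8379 rad/s.

2.84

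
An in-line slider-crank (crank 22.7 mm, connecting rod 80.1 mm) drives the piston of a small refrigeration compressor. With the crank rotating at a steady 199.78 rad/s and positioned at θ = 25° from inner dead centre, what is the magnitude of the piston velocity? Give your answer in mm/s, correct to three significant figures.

2410

ω = 199.8 rad/s
For an in-line slider-crank, x = r cosθ + √(L² − r² sin²θ), so v = −rω sinθ·[1 + r cosθ/√(L² − r² sin²θ)].
With r = 0.0227 m, L = 0.0801 m, θ = 25°: √(L² − r² sin²θ) = 0.079523 m.
v = −0.0227·199.8·0.42262·[1 + 0.0227·0.90631/0.079523] = -2.4124 m/s.
|v| = 2.4124 m/s = 2412.4 mm/s.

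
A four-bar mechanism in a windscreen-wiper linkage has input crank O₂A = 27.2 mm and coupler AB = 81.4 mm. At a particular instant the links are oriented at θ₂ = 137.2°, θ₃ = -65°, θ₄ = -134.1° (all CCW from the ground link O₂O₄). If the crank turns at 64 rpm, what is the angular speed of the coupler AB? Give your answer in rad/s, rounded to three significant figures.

2.40

ω₂ = 6.702 rad/s (from 64 rpm).
Differentiating the loop-closure r₂e^{iθ₂}+r₃e^{iθ₃}=r₁+r₄e^{iθ₄} gives r₂ω₂e^{iθ₂}+r₃ω₃e^{iθ₃}=r₄ω₄e^{iθ₄}.
Eliminating the other unknown: ω₃ = r₂ω₂ sin(θ₄−θ₂) / [r₃ sin(θ₃−θ₄)].
Numerator sine = +0.99974; denominator sine = +0.93420.
Result = 0.0272·6.702·(+0.99974) / (0.0814·(+0.93420)) = +2.3966 rad/s; magnitude 2.3966 rad/s.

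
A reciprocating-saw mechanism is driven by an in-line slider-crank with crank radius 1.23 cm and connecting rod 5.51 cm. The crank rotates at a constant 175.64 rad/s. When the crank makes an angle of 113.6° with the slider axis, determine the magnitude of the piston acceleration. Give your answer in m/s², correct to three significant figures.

ω = 175.6 rad/s
x(θ) = r cosθ + √(L² − r² sin²θ); with ω constant, a = ω²·d²x/dθ².
d²x/dθ² = −r cosθ − r²(cos2θ)/√u − r⁴ sin²2θ/(4u^{3/2}),  u = L² − r² sin²θ = 0.00290897 m².
Substituting r = 0.0123 m, L = 0.0551 m, θ = 113.6°: d²x/dθ² = +0.0068105 m.
a = ω²·d²x/dθ² = (175.6)²·(+0.0068105) = +210.1 m/s²;  |a| = 210.1 m/s².

210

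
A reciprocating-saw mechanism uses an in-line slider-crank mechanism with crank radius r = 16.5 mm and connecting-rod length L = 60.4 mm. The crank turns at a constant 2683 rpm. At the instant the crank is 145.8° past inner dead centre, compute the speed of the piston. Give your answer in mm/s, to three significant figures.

ω = 2π·2683/60 = 281 rad/s
For an in-line slider-crank, x = r cosθ + √(L² − r² sin²θ), so v = −rω sinθ·[1 + r cosθ/√(L² − r² sin²θ)].
With r = 0.0165 m, L = 0.0604 m, θ = 145.8°: √(L² − r² sin²θ) = 0.059684 m.
v = −0.0165·281·0.56208·[1 + 0.0165·-0.82708/0.059684] = -2.0099 m/s.
|v| = 2.0099 m/s = 2009.9 mm/s.

2010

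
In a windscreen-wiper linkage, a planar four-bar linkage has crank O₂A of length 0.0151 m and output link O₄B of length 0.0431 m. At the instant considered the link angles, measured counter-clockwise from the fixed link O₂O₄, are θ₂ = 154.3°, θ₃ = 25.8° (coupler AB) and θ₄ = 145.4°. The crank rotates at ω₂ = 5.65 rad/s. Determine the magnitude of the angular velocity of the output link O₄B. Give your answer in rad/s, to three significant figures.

1.78

ω₂ = 5.65 rad/s
Differentiating the loop-closure r₂e^{iθ₂}+r₃e^{iθ₃}=r₁+r₄e^{iθ₄} gives r₂ω₂e^{iθ₂}+r₃ω₃e^{iθ₃}=r₄ω₄e^{iθ₄}.
Eliminating the other unknown: ω₄ = r₂ω₂ sin(θ₂−θ₃) / [r₄ sin(θ₄−θ₃)].
Numerator sine = +0.78261; denominator sine = +0.86949.
Result = 0.0151·5.65·(+0.78261) / (0.0431·(+0.86949)) = +1.7817 rad/s; magnitude 1.7817 rad/s.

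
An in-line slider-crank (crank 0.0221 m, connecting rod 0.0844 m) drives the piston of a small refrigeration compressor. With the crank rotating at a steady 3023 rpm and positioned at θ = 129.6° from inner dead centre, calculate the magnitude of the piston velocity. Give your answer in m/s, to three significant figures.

4.47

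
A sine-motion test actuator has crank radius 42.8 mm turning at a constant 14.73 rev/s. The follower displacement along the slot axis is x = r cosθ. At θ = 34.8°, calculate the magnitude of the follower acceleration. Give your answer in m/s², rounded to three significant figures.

301

ω = 92.55 rad/s (from 14.73 rev/s).
x = r cosθ ⇒ ẍ = −rω² cosθ (ω constant).
|a| = rω²|cosθ| = 0.0428·(92.55)²·|cos 34.8°| = 301.04 m/s².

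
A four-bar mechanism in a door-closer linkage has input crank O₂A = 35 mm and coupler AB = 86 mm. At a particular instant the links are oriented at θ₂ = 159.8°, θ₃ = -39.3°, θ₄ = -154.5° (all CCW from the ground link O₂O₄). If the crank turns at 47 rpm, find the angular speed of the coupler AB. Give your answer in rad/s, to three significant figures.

1.58

ω₂ = 4.922 rad/s (from 47 rpm).
Differentiating the loop-closure r₂e^{iθ₂}+r₃e^{iθ₃}=r₁+r₄e^{iθ₄} gives r₂ω₂e^{iθ₂}+r₃ω₃e^{iθ₃}=r₄ω₄e^{iθ₄}.
Eliminating the other unknown: ω₃ = r₂ω₂ sin(θ₄−θ₂) / [r₃ sin(θ₃−θ₄)].
Numerator sine = +0.71569; denominator sine = +0.90483.
Result = 0.035·4.922·(+0.71569) / (0.086·(+0.90483)) = +1.5844 rad/s; magnitude 1.5844 rad/s.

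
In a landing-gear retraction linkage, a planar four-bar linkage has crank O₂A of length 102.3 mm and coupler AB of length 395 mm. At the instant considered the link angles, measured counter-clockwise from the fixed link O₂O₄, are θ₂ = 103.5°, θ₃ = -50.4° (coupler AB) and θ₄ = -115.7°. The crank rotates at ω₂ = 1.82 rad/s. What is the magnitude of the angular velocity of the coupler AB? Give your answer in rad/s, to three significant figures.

ω₂ = 1.82 rad/s
Differentiating the loop-closure r₂e^{iθ₂}+r₃e^{iθ₃}=r₁+r₄e^{iθ₄} gives r₂ω₂e^{iθ₂}+r₃ω₃e^{iθ₃}=r₄ω₄e^{iθ₄}.
Eliminating the other unknown: ω₃ = r₂ω₂ sin(θ₄−θ₂) / [r₃ sin(θ₃−θ₄)].
Numerator sine = +0.63203; denominator sine = +0.90851.
Result = 0.1023·1.82·(+0.63203) / (0.395·(+0.90851)) = +0.32791 rad/s; magnitude 0.32791 rad/s.

0.328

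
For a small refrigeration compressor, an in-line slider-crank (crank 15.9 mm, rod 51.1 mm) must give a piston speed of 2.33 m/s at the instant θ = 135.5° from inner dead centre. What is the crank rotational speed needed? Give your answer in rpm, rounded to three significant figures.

For an in-line slider-crank, |v_piston| = rω|sinθ|·[1 + r cosθ/√(L² − r² sin²θ)].
With r = 0.0159 m, L = 0.0511 m, θ = 135.5°: the bracketed kinematic factor |dx/dθ| = 0.0086102 m.
ω = v/|dx/dθ| = 2.33/0.0086102 = 270.61 rad/s.
N = 60ω/(2π) = 2584.1 rpm.

2580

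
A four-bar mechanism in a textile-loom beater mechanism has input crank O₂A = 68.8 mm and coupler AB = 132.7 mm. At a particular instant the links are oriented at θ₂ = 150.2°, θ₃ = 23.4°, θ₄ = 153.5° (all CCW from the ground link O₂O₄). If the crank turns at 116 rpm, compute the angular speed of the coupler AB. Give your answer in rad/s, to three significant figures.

0.474

ω₂ = 12.15 rad/s (from 116 rpm).
Differentiating the loop-closure r₂e^{iθ₂}+r₃e^{iθ₃}=r₁+r₄e^{iθ₄} gives r₂ω₂e^{iθ₂}+r₃ω₃e^{iθ₃}=r₄ω₄e^{iθ₄}.
Eliminating the other unknown: ω₃ = r₂ω₂ sin(θ₄−θ₂) / [r₃ sin(θ₃−θ₄)].
Numerator sine = +0.05756; denominator sine = -0.76492.
Result = 0.0688·12.15·(+0.05756) / (0.1327·(-0.76492)) = -0.47396 rad/s; magnitude 0.47396 rad/s.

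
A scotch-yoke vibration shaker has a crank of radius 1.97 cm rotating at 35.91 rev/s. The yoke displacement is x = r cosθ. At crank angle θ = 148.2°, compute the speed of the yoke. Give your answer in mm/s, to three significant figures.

2340

ω = 225.6 rad/s (from 35.91 rev/s).
x = r cosθ ⇒ ẋ = −rω sinθ.
|v| = rω|sinθ| = 0.0197·225.6·|sin 148.2°| = 2.3423 m/s = 2342.3 mm/s.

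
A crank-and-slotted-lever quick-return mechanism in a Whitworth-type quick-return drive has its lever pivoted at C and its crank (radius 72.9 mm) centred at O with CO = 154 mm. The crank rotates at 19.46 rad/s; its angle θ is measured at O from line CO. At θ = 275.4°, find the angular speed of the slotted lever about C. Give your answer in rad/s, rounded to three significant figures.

3.98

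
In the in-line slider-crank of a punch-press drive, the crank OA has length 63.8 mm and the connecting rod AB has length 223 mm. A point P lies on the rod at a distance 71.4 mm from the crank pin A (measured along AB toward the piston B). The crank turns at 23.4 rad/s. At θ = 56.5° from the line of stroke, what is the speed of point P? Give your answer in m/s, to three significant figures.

ω = 23.4 rad/s.  Crank-pin speed |V_A| = rω = 1.4929 m/s, perpendicular to OA.
Rod angle: sinφ = −(r/L) sinθ ⇒ φ = -13.802°; ω_rod = −rω cosθ/√(L²−r²sin²θ) = -3.8049 rad/s.
V_P = V_A + ω_rod × AP, with AP = 0.0714 m along the rod.
Components: V_Px = −rω sinθ − a·ω_rod·sinφ = -1.3097 m/s;  V_Py = rω cosθ + a·ω_rod·cosφ = +0.56017 m/s.
|V_P| = √(V_Px² + V_Py²) = 1.4245 m/s.

1.42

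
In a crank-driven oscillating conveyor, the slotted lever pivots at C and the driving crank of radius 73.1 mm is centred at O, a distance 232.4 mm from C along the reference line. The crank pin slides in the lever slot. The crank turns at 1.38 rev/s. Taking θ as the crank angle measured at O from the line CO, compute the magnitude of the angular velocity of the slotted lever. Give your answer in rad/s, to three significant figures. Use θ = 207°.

2.92

ω = 8.671 rad/s (from 1.38 rev/s).
Crank pin A relative to C: A = (d + r cosθ, r sinθ); lever angle φ = atan2(r sinθ, d + r cosθ).
Differentiating tanφ: φ̇ = rω(d cosθ + r)/(d² + r² + 2dr cosθ).
d² + r² + 2dr cosθ = |CA|² = 0.0290797 m²;  d cosθ + r = -0.13397 m.
|ω_lever| = |0.0731·8.671·-0.13397| / 0.0290797 = 2.9201 rad/s.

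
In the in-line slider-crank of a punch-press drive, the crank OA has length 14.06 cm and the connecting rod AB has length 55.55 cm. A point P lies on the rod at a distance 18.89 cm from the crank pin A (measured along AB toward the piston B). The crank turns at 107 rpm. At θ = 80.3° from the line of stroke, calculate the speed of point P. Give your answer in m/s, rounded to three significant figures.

1.59

ω = 11.21 rad/s.  Crank-pin speed |V_A| = rω = 1.5754 m/s, perpendicular to OA.
Rod angle: sinφ = −(r/L) sinθ ⇒ φ = -14.447°; ω_rod = −rω cosθ/√(L²−r²sin²θ) = -0.49345 rad/s.
V_P = V_A + ω_rod × AP, with AP = 0.1889 m along the rod.
Components: V_Px = −rω sinθ − a·ω_rod·sinφ = -1.5762 m/s;  V_Py = rω cosθ + a·ω_rod·cosφ = +0.17518 m/s.
|V_P| = √(V_Px² + V_Py²) = 1.5859 m/s.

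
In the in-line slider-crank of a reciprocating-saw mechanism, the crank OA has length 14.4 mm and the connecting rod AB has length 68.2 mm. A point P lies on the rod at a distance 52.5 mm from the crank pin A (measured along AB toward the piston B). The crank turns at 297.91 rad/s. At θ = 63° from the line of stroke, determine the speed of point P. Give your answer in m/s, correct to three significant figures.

4.13

ω = 297.9 rad/s.  Crank-pin speed |V_A| = rω = 4.2899 m/s, perpendicular to OA.
Rod angle: sinφ = −(r/L) sinθ ⇒ φ = -10.844°; ω_rod = −rω cosθ/√(L²−r²sin²θ) = -29.076 rad/s.
V_P = V_A + ω_rod × AP, with AP = 0.0525 m along the rod.
Components: V_Px = −rω sinθ − a·ω_rod·sinφ = -4.1095 m/s;  V_Py = rω cosθ + a·ω_rod·cosφ = +0.44834 m/s.
|V_P| = √(V_Px² + V_Py²) = 4.1339 m/s.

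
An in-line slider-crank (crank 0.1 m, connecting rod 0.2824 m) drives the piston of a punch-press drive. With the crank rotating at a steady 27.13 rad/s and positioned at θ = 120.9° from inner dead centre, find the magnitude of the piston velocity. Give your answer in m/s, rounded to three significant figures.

ω = 27.13 rad/s
For an in-line slider-crank, x = r cosθ + √(L² − r² sin²θ), so v = −rω sinθ·[1 + r cosθ/√(L² − r² sin²θ)].
With r = 0.1 m, L = 0.2824 m, θ = 120.9°: √(L² − r² sin²θ) = 0.26905 m.
v = −0.1·27.13·0.85806·[1 + 0.1·-0.51354/0.26905] = -1.8836 m/s.
|v| = 1.8836 m/s.

1.88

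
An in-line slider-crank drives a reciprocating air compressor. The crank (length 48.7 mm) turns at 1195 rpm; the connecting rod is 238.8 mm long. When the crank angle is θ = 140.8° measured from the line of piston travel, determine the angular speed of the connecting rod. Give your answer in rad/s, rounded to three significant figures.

19.9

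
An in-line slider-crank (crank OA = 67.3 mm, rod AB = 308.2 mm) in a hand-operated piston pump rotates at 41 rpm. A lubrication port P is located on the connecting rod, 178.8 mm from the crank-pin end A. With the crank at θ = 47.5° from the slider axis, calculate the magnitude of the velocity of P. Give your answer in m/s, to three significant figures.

ω = 4.294 rad/s.  Crank-pin speed |V_A| = rω = 0.28895 m/s, perpendicular to OA.
Rod angle: sinφ = −(r/L) sinθ ⇒ φ = -9.265°; ω_rod = −rω cosθ/√(L²−r²sin²θ) = -0.64177 rad/s.
V_P = V_A + ω_rod × AP, with AP = 0.1788 m along the rod.
Components: V_Px = −rω sinθ − a·ω_rod·sinφ = -0.23151 m/s;  V_Py = rω cosθ + a·ω_rod·cosφ = +0.081962 m/s.
|V_P| = √(V_Px² + V_Py²) = 0.24559 m/s.

0.246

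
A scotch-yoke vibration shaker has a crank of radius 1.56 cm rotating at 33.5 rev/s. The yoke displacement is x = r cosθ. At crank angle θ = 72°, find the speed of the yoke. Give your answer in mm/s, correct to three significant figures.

ω = 210.5 rad/s (from 33.5 rev/s).
x = r cosθ ⇒ ẋ = −rω sinθ.
|v| = rω|sinθ| = 0.0156·210.5·|sin 72°| = 3.1229 m/s = 3122.9 mm/s.

3120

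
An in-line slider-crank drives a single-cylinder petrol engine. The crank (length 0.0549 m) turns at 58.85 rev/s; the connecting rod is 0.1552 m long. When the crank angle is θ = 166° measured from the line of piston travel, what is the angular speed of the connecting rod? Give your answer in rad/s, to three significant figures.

127

ω = 369.8 rad/s (converted from 58.85 rev/s).
The rod makes angle φ with the slider axis where L sinφ = r sinθ; differentiating, L cosφ·φ̇ = r ω cosθ.
L cosφ = √(L² − r² sin²θ) = 0.15463 m.
|ω_rod| = r ω |cosθ| / √(L² − r² sin²θ) = 0.0549·369.8·0.97030/0.15463 = 127.38 rad/s.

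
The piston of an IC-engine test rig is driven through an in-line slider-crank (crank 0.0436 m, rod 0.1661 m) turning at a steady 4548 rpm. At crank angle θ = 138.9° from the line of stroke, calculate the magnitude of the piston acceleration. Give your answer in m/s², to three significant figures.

7050

ω = 2π·4548/60 = 476.3 rad/s
x(θ) = r cosθ + √(L² − r² sin²θ); with ω constant, a = ω²·d²x/dθ².
d²x/dθ² = −r cosθ − r²(cos2θ)/√u − r⁴ sin²2θ/(4u^{3/2}),  u = L² − r² sin²θ = 0.0267677 m².
Substituting r = 0.0436 m, L = 0.1661 m, θ = 138.9°: d²x/dθ² = +0.031076 m.
a = ω²·d²x/dθ² = (476.3)²·(+0.031076) = +7048.9 m/s²;  |a| = 7048.9 m/s².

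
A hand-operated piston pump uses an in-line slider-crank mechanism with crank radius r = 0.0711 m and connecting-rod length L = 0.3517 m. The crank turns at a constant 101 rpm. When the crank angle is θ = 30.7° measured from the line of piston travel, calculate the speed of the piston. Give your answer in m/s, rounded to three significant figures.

0.451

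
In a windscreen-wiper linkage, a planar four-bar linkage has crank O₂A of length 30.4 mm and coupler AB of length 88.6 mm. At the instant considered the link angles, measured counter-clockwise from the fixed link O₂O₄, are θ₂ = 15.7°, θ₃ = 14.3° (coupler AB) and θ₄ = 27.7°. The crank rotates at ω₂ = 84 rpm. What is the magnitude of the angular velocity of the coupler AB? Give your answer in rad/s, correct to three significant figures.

2.71

ω₂ = 8.796 rad/s (from 84 rpm).
Differentiating the loop-closure r₂e^{iθ₂}+r₃e^{iθ₃}=r₁+r₄e^{iθ₄} gives r₂ω₂e^{iθ₂}+r₃ω₃e^{iθ₃}=r₄ω₄e^{iθ₄}.
Eliminating the other unknown: ω₃ = r₂ω₂ sin(θ₄−θ₂) / [r₃ sin(θ₃−θ₄)].
Numerator sine = +0.20791; denominator sine = -0.23175.
Result = 0.0304·8.796·(+0.20791) / (0.0886·(-0.23175)) = -2.7078 rad/s; magnitude 2.7078 rad/s.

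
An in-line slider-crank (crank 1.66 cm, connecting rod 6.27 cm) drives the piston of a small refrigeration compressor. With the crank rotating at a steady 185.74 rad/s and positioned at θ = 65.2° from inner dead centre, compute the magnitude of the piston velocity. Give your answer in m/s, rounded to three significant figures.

3.12

ω = 185.7 rad/s
For an in-line slider-crank, x = r cosθ + √(L² − r² sin²θ), so v = −rω sinθ·[1 + r cosθ/√(L² − r² sin²θ)].
With r = 0.0166 m, L = 0.0627 m, θ = 65.2°: √(L² − r² sin²θ) = 0.060862 m.
v = −0.0166·185.7·0.90778·[1 + 0.0166·0.41945/0.060862] = -3.1191 m/s.
|v| = 3.1191 m/s.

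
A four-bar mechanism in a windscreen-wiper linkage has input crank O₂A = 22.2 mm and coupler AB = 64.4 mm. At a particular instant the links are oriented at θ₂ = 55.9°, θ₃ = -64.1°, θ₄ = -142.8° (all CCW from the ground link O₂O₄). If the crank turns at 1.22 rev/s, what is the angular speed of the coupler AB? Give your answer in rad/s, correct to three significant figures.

ω₂ = 7.665 rad/s (from 1.22 rev/s).
Differentiating the loop-closure r₂e^{iθ₂}+r₃e^{iθ₃}=r₁+r₄e^{iθ₄} gives r₂ω₂e^{iθ₂}+r₃ω₃e^{iθ₃}=r₄ω₄e^{iθ₄}.
Eliminating the other unknown: ω₃ = r₂ω₂ sin(θ₄−θ₂) / [r₃ sin(θ₃−θ₄)].
Numerator sine = +0.32061; denominator sine = +0.98061.
Result = 0.0222·7.665·(+0.32061) / (0.0644·(+0.98061)) = +0.86395 rad/s; magnitude 0.86395 rad/s.

0.864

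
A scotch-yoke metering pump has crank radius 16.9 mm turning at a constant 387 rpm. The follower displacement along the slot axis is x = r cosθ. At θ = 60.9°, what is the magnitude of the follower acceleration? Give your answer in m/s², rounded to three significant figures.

13.5

ω = 40.53 rad/s (from 387 rpm).
x = r cosθ ⇒ ẍ = −rω² cosθ (ω constant).
|a| = rω²|cosθ| = 0.0169·(40.53)²·|cos 60.9°| = 13.499 m/s².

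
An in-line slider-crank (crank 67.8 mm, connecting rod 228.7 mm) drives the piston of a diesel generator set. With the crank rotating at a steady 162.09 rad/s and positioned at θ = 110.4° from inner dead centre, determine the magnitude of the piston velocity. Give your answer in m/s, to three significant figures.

9.19

ω = 162.1 rad/s
For an in-line slider-crank, x = r cosθ + √(L² − r² sin²θ), so v = −rω sinθ·[1 + r cosθ/√(L² − r² sin²θ)].
With r = 0.0678 m, L = 0.2287 m, θ = 110.4°: √(L² − r² sin²θ) = 0.21969 m.
v = −0.0678·162.1·0.93728·[1 + 0.0678·-0.34857/0.21969] = -9.1924 m/s.
|v| = 9.1924 m/s.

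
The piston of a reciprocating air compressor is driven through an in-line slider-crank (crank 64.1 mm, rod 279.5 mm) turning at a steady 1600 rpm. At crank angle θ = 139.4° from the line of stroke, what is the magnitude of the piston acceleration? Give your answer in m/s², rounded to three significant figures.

1300

ω = 2π·1600/60 = 167.6 rad/s
x(θ) = r cosθ + √(L² − r² sin²θ); with ω constant, a = ω²·d²x/dθ².
d²x/dθ² = −r cosθ − r²(cos2θ)/√u − r⁴ sin²2θ/(4u^{3/2}),  u = L² − r² sin²θ = 0.0763801 m².
Substituting r = 0.0641 m, L = 0.2795 m, θ = 139.4°: d²x/dθ² = +0.0462 m.
a = ω²·d²x/dθ² = (167.6)²·(+0.0462) = +1297 m/s²;  |a| = 1297 m/s².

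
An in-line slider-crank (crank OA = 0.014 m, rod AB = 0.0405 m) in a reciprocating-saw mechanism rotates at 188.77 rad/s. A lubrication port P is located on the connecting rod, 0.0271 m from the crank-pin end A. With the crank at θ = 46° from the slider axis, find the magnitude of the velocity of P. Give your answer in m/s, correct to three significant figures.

2.30

ω = 188.8 rad/s.  Crank-pin speed |V_A| = rω = 2.6428 m/s, perpendicular to OA.
Rod angle: sinφ = −(r/L) sinθ ⇒ φ = -14.398°; ω_rod = −rω cosθ/√(L²−r²sin²θ) = -46.799 rad/s.
V_P = V_A + ω_rod × AP, with AP = 0.0271 m along the rod.
Components: V_Px = −rω sinθ − a·ω_rod·sinφ = -2.2164 m/s;  V_Py = rω cosθ + a·ω_rod·cosφ = +0.60741 m/s.
|V_P| = √(V_Px² + V_Py²) = 2.2981 m/s.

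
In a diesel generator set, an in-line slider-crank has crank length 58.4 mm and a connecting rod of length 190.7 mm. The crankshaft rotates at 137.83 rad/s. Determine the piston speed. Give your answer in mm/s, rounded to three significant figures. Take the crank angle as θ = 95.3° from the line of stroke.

ω = 137.8 rad/s
For an in-line slider-crank, x = r cosθ + √(L² − r² sin²θ), so v = −rω sinθ·[1 + r cosθ/√(L² − r² sin²θ)].
With r = 0.0584 m, L = 0.1907 m, θ = 95.3°: √(L² − r² sin²θ) = 0.18162 m.
v = −0.0584·137.8·0.99572·[1 + 0.0584·-0.09237/0.18162] = -7.7768 m/s.
|v| = 7.7768 m/s = 7776.8 mm/s.

7780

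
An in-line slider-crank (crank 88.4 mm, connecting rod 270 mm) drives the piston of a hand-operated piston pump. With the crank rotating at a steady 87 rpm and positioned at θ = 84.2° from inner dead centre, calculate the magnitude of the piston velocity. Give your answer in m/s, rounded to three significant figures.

ω = 2π·87/60 = 9.111 rad/s
For an in-line slider-crank, x = r cosθ + √(L² − r² sin²θ), so v = −rω sinθ·[1 + r cosθ/√(L² − r² sin²θ)].
With r = 0.0884 m, L = 0.27 m, θ = 84.2°: √(L² − r² sin²θ) = 0.25527 m.
v = −0.0884·9.111·0.99488·[1 + 0.0884·0.10106/0.25527] = -0.8293 m/s.
|v| = 0.8293 m/s.

0.829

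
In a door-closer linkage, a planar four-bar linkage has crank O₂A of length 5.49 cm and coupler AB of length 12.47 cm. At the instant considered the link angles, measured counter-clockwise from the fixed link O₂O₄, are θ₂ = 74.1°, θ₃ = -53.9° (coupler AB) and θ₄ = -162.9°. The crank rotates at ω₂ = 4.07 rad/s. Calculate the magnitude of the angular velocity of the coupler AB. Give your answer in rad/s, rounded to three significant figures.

ω₂ = 4.07 rad/s
Differentiating the loop-closure r₂e^{iθ₂}+r₃e^{iθ₃}=r₁+r₄e^{iθ₄} gives r₂ω₂e^{iθ₂}+r₃ω₃e^{iθ₃}=r₄ω₄e^{iθ₄}.
Eliminating the other unknown: ω₃ = r₂ω₂ sin(θ₄−θ₂) / [r₃ sin(θ₃−θ₄)].
Numerator sine = +0.83867; denominator sine = +0.94552.
Result = 0.0549·4.07·(+0.83867) / (0.1247·(+0.94552)) = +1.5894 rad/s; magnitude 1.5894 rad/s.

1.59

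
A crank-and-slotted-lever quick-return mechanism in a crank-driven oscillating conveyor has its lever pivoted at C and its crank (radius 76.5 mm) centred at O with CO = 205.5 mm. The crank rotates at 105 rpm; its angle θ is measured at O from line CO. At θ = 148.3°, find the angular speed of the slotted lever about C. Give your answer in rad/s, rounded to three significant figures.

ω = 11 rad/s (from 105 rpm).
Crank pin A relative to C: A = (d + r cosθ, r sinθ); lever angle φ = atan2(r sinθ, d + r cosθ).
Differentiating tanφ: φ̇ = rω(d cosθ + r)/(d² + r² + 2dr cosθ).
d² + r² + 2dr cosθ = |CA|² = 0.0213317 m²;  d cosθ + r = -0.098342 m.
|ω_lever| = |0.0765·11·-0.098342| / 0.0213317 = 3.8779 rad/s.

3.88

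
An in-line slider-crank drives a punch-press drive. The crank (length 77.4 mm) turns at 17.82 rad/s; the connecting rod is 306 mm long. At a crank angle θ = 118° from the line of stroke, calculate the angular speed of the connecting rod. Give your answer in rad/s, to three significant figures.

ω = 17.82 rad/s
The rod makes angle φ with the slider axis where L sinφ = r sinθ; differentiating, L cosφ·φ̇ = r ω cosθ.
L cosφ = √(L² − r² sin²θ) = 0.29827 m.
|ω_rod| = r ω |cosθ| / √(L² − r² sin²θ) = 0.0774·17.82·0.46947/0.29827 = 2.1709 rad/s.

2.17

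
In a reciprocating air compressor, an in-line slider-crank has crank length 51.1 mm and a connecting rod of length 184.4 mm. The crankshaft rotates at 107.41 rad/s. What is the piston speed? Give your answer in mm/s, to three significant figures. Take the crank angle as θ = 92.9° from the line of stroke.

5400

ω = 107.4 rad/s
For an in-line slider-crank, x = r cosθ + √(L² − r² sin²θ), so v = −rω sinθ·[1 + r cosθ/√(L² − r² sin²θ)].
With r = 0.0511 m, L = 0.1844 m, θ = 92.9°: √(L² − r² sin²θ) = 0.1772 m.
v = −0.0511·107.4·0.99872·[1 + 0.0511·-0.05059/0.1772] = -5.4016 m/s.
|v| = 5.4016 m/s = 5401.6 mm/s.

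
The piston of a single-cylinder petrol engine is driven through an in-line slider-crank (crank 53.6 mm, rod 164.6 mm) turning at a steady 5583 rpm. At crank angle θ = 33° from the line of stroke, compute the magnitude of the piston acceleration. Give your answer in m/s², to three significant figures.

18000

ω = 2π·5583/60 = 584.7 rad/s
x(θ) = r cosθ + √(L² − r² sin²θ); with ω constant, a = ω²·d²x/dθ².
d²x/dθ² = −r cosθ − r²(cos2θ)/√u − r⁴ sin²2θ/(4u^{3/2}),  u = L² − r² sin²θ = 0.0262409 m².
Substituting r = 0.0536 m, L = 0.1646 m, θ = 33°: d²x/dθ² = -0.052571 m.
a = ω²·d²x/dθ² = (584.7)²·(-0.052571) = -17970 m/s²;  |a| = 17970 m/s².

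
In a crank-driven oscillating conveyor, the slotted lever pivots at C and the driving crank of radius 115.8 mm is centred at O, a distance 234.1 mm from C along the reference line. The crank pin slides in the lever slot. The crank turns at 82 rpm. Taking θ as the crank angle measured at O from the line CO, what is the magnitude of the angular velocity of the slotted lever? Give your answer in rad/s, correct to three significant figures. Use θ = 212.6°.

ω = 8.587 rad/s (from 82 rpm).
Crank pin A relative to C: A = (d + r cosθ, r sinθ); lever angle φ = atan2(r sinθ, d + r cosθ).
Differentiating tanφ: φ̇ = rω(d cosθ + r)/(d² + r² + 2dr cosθ).
d² + r² + 2dr cosθ = |CA|² = 0.0225367 m²;  d cosθ + r = -0.081418 m.
|ω_lever| = |0.1158·8.587·-0.081418| / 0.0225367 = 3.5924 rad/s.

3.59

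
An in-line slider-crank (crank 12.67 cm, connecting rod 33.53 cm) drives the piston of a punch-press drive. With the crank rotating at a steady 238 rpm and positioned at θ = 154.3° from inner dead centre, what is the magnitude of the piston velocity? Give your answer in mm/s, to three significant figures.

897

ω = 2π·238/60 = 24.92 rad/s
For an in-line slider-crank, x = r cosθ + √(L² − r² sin²θ), so v = −rω sinθ·[1 + r cosθ/√(L² − r² sin²θ)].
With r = 0.1267 m, L = 0.3353 m, θ = 154.3°: √(L² − r² sin²θ) = 0.33077 m.
v = −0.1267·24.92·0.43366·[1 + 0.1267·-0.90108/0.33077] = -0.89674 m/s.
|v| = 0.89674 m/s = 896.74 mm/s.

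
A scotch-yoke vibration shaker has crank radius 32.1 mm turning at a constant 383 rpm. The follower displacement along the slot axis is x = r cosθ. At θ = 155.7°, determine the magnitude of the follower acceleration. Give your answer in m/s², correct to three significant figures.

ω = 40.11 rad/s (from 383 rpm).
x = r cosθ ⇒ ẍ = −rω² cosθ (ω constant).
|a| = rω²|cosθ| = 0.0321·(40.11)²·|cos 155.7°| = 47.062 m/s².

47.1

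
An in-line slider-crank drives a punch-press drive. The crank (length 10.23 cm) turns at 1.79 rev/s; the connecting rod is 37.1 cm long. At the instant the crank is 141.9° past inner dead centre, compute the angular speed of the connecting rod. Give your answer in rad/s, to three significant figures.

2.48

ω = 11.25 rad/s (converted from 1.79 rev/s).
The rod makes angle φ with the slider axis where L sinφ = r sinθ; differentiating, L cosφ·φ̇ = r ω cosθ.
L cosφ = √(L² − r² sin²θ) = 0.36559 m.
|ω_rod| = r ω |cosθ| / √(L² − r² sin²θ) = 0.1023·11.25·0.78694/0.36559 = 2.4766 rad/s.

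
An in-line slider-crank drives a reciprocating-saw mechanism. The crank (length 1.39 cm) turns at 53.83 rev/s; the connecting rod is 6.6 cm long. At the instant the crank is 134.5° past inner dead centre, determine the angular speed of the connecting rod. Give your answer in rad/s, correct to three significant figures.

50.5

ω = 338.2 rad/s (converted from 53.83 rev/s).
The rod makes angle φ with the slider axis where L sinφ = r sinθ; differentiating, L cosφ·φ̇ = r ω cosθ.
L cosφ = √(L² − r² sin²θ) = 0.065251 m.
|ω_rod| = r ω |cosθ| / √(L² − r² sin²θ) = 0.0139·338.2·0.70091/0.065251 = 50.5 rad/s.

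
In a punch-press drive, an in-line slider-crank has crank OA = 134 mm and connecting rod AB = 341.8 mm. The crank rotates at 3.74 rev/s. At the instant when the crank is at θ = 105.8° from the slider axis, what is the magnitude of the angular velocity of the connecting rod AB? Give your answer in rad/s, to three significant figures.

2.71

ω = 23.5 rad/s (converted from 3.74 rev/s).
The rod makes angle φ with the slider axis where L sinφ = r sinθ; differentiating, L cosφ·φ̇ = r ω cosθ.
L cosφ = √(L² − r² sin²θ) = 0.31655 m.
|ω_rod| = r ω |cosθ| / √(L² − r² sin²θ) = 0.134·23.5·0.27228/0.31655 = 2.7085 rad/s.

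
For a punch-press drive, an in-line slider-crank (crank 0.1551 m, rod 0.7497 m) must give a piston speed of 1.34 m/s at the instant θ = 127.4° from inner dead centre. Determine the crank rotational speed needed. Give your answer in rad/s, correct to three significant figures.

12.5

For an in-line slider-crank, |v_piston| = rω|sinθ|·[1 + r cosθ/√(L² − r² sin²θ)].
With r = 0.1551 m, L = 0.7497 m, θ = 127.4°: the bracketed kinematic factor |dx/dθ| = 0.10752 m.
ω = v/|dx/dθ| = 1.34/0.10752 = 12.463 rad/s.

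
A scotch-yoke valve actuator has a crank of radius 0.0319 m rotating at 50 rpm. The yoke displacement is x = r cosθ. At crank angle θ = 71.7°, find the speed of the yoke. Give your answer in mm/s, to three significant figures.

ω = 5.236 rad/s (from 50 rpm).
x = r cosθ ⇒ ẋ = −rω sinθ.
|v| = rω|sinθ| = 0.0319·5.236·|sin 71.7°| = 0.15858 m/s = 158.58 mm/s.

159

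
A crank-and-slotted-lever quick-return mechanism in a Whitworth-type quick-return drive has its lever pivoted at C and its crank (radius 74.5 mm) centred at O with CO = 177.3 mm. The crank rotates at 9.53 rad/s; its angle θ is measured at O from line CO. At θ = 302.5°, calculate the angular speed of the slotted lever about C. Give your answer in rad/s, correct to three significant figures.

ω = 9.53 rad/s
Crank pin A relative to C: A = (d + r cosθ, r sinθ); lever angle φ = atan2(r sinθ, d + r cosθ).
Differentiating tanφ: φ̇ = rω(d cosθ + r)/(d² + r² + 2dr cosθ).
d² + r² + 2dr cosθ = |CA|² = 0.0511798 m²;  d cosθ + r = +0.16976 m.
|ω_lever| = |0.0745·9.53·+0.16976| / 0.0511798 = 2.355 rad/s.

2.36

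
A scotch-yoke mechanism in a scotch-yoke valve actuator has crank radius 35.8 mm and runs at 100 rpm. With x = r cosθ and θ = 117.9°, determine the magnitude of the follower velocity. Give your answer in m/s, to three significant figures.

0.331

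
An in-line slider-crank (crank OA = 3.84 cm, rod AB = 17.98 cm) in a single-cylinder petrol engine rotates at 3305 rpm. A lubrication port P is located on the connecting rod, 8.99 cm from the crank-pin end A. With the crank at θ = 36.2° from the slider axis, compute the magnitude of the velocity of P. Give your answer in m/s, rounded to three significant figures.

10.1

ω = 346.1 rad/s.  Crank-pin speed |V_A| = rω = 13.29 m/s, perpendicular to OA.
Rod angle: sinφ = −(r/L) sinθ ⇒ φ = -7.246°; ω_rod = −rω cosθ/√(L²−r²sin²θ) = -60.128 rad/s.
V_P = V_A + ω_rod × AP, with AP = 0.0899 m along the rod.
Components: V_Px = −rω sinθ − a·ω_rod·sinφ = -8.5311 m/s;  V_Py = rω cosθ + a·ω_rod·cosφ = +5.3623 m/s.
|V_P| = √(V_Px² + V_Py²) = 10.076 m/s.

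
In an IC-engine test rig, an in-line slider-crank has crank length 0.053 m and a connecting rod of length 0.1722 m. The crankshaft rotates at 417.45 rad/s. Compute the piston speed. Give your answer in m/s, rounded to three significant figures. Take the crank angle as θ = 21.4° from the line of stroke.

ω = 417.4 rad/s
For an in-line slider-crank, x = r cosθ + √(L² − r² sin²θ), so v = −rω sinθ·[1 + r cosθ/√(L² − r² sin²θ)].
With r = 0.053 m, L = 0.1722 m, θ = 21.4°: √(L² − r² sin²θ) = 0.17111 m.
v = −0.053·417.4·0.36488·[1 + 0.053·0.93106/0.17111] = -10.401 m/s.
|v| = 10.401 m/s.

10.4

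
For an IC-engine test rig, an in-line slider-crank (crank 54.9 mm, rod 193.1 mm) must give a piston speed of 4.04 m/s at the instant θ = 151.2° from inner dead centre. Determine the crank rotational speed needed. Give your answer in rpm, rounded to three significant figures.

1950

For an in-line slider-crank, |v_piston| = rω|sinθ|·[1 + r cosθ/√(L² − r² sin²θ)].
With r = 0.0549 m, L = 0.1931 m, θ = 151.2°: the bracketed kinematic factor |dx/dθ| = 0.019796 m.
ω = v/|dx/dθ| = 4.04/0.019796 = 204.08 rad/s.
N = 60ω/(2π) = 1948.8 rpm.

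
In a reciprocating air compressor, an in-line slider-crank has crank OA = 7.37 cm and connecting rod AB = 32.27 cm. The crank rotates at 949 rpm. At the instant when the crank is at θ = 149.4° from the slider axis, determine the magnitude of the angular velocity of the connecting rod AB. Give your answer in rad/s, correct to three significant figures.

ω = 99.38 rad/s (converted from 949 rpm).
The rod makes angle φ with the slider axis where L sinφ = r sinθ; differentiating, L cosφ·φ̇ = r ω cosθ.
L cosφ = √(L² − r² sin²θ) = 0.32051 m.
|ω_rod| = r ω |cosθ| / √(L² − r² sin²θ) = 0.0737·99.38·0.86074/0.32051 = 19.669 rad/s.

19.7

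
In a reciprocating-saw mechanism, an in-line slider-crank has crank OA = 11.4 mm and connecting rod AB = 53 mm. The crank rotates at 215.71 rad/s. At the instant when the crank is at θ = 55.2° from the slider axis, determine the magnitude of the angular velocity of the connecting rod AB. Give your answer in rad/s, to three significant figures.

26.9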